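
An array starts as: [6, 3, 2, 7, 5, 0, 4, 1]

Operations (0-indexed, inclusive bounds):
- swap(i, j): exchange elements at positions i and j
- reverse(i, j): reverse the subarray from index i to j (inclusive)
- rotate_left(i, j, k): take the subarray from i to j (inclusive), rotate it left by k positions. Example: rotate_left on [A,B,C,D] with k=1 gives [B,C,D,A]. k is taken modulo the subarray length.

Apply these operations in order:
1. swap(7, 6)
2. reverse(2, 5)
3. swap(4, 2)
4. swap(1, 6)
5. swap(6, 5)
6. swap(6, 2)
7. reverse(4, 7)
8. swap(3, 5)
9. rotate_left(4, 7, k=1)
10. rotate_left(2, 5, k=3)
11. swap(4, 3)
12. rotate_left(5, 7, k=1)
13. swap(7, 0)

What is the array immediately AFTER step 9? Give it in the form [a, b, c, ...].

Answer: [6, 1, 2, 7, 5, 3, 0, 4]

Derivation:
After 1 (swap(7, 6)): [6, 3, 2, 7, 5, 0, 1, 4]
After 2 (reverse(2, 5)): [6, 3, 0, 5, 7, 2, 1, 4]
After 3 (swap(4, 2)): [6, 3, 7, 5, 0, 2, 1, 4]
After 4 (swap(1, 6)): [6, 1, 7, 5, 0, 2, 3, 4]
After 5 (swap(6, 5)): [6, 1, 7, 5, 0, 3, 2, 4]
After 6 (swap(6, 2)): [6, 1, 2, 5, 0, 3, 7, 4]
After 7 (reverse(4, 7)): [6, 1, 2, 5, 4, 7, 3, 0]
After 8 (swap(3, 5)): [6, 1, 2, 7, 4, 5, 3, 0]
After 9 (rotate_left(4, 7, k=1)): [6, 1, 2, 7, 5, 3, 0, 4]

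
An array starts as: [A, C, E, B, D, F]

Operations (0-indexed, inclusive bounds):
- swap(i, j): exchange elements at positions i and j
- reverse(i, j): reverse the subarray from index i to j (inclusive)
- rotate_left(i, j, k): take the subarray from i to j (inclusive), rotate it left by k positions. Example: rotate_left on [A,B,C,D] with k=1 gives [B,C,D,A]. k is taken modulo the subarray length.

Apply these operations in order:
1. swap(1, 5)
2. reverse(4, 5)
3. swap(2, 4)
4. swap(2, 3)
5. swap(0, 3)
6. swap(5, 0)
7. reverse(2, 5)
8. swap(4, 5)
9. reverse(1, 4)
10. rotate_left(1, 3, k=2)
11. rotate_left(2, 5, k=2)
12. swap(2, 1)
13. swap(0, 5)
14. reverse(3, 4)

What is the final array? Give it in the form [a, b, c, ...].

After 1 (swap(1, 5)): [A, F, E, B, D, C]
After 2 (reverse(4, 5)): [A, F, E, B, C, D]
After 3 (swap(2, 4)): [A, F, C, B, E, D]
After 4 (swap(2, 3)): [A, F, B, C, E, D]
After 5 (swap(0, 3)): [C, F, B, A, E, D]
After 6 (swap(5, 0)): [D, F, B, A, E, C]
After 7 (reverse(2, 5)): [D, F, C, E, A, B]
After 8 (swap(4, 5)): [D, F, C, E, B, A]
After 9 (reverse(1, 4)): [D, B, E, C, F, A]
After 10 (rotate_left(1, 3, k=2)): [D, C, B, E, F, A]
After 11 (rotate_left(2, 5, k=2)): [D, C, F, A, B, E]
After 12 (swap(2, 1)): [D, F, C, A, B, E]
After 13 (swap(0, 5)): [E, F, C, A, B, D]
After 14 (reverse(3, 4)): [E, F, C, B, A, D]

Answer: [E, F, C, B, A, D]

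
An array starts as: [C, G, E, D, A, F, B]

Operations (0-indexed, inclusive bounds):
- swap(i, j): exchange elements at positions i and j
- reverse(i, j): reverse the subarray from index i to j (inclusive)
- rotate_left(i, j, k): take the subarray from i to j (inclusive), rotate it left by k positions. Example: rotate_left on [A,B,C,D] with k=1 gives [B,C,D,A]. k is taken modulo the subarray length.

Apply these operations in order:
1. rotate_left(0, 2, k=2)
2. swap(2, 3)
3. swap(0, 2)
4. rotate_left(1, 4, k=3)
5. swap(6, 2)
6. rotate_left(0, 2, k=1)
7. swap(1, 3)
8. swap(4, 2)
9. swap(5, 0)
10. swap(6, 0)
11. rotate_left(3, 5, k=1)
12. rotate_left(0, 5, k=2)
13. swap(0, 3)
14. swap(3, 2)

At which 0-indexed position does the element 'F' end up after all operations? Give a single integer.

Answer: 6

Derivation:
After 1 (rotate_left(0, 2, k=2)): [E, C, G, D, A, F, B]
After 2 (swap(2, 3)): [E, C, D, G, A, F, B]
After 3 (swap(0, 2)): [D, C, E, G, A, F, B]
After 4 (rotate_left(1, 4, k=3)): [D, A, C, E, G, F, B]
After 5 (swap(6, 2)): [D, A, B, E, G, F, C]
After 6 (rotate_left(0, 2, k=1)): [A, B, D, E, G, F, C]
After 7 (swap(1, 3)): [A, E, D, B, G, F, C]
After 8 (swap(4, 2)): [A, E, G, B, D, F, C]
After 9 (swap(5, 0)): [F, E, G, B, D, A, C]
After 10 (swap(6, 0)): [C, E, G, B, D, A, F]
After 11 (rotate_left(3, 5, k=1)): [C, E, G, D, A, B, F]
After 12 (rotate_left(0, 5, k=2)): [G, D, A, B, C, E, F]
After 13 (swap(0, 3)): [B, D, A, G, C, E, F]
After 14 (swap(3, 2)): [B, D, G, A, C, E, F]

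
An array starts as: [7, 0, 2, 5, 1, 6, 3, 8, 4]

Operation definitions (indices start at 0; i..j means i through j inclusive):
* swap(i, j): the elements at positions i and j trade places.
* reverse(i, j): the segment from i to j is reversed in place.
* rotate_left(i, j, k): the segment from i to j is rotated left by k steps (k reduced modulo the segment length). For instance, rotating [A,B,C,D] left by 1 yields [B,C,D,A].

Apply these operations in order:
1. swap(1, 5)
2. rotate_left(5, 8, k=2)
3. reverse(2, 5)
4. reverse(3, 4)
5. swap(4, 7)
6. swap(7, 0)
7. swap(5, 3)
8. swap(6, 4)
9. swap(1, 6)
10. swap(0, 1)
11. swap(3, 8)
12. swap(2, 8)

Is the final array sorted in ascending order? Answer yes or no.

Answer: yes

Derivation:
After 1 (swap(1, 5)): [7, 6, 2, 5, 1, 0, 3, 8, 4]
After 2 (rotate_left(5, 8, k=2)): [7, 6, 2, 5, 1, 8, 4, 0, 3]
After 3 (reverse(2, 5)): [7, 6, 8, 1, 5, 2, 4, 0, 3]
After 4 (reverse(3, 4)): [7, 6, 8, 5, 1, 2, 4, 0, 3]
After 5 (swap(4, 7)): [7, 6, 8, 5, 0, 2, 4, 1, 3]
After 6 (swap(7, 0)): [1, 6, 8, 5, 0, 2, 4, 7, 3]
After 7 (swap(5, 3)): [1, 6, 8, 2, 0, 5, 4, 7, 3]
After 8 (swap(6, 4)): [1, 6, 8, 2, 4, 5, 0, 7, 3]
After 9 (swap(1, 6)): [1, 0, 8, 2, 4, 5, 6, 7, 3]
After 10 (swap(0, 1)): [0, 1, 8, 2, 4, 5, 6, 7, 3]
After 11 (swap(3, 8)): [0, 1, 8, 3, 4, 5, 6, 7, 2]
After 12 (swap(2, 8)): [0, 1, 2, 3, 4, 5, 6, 7, 8]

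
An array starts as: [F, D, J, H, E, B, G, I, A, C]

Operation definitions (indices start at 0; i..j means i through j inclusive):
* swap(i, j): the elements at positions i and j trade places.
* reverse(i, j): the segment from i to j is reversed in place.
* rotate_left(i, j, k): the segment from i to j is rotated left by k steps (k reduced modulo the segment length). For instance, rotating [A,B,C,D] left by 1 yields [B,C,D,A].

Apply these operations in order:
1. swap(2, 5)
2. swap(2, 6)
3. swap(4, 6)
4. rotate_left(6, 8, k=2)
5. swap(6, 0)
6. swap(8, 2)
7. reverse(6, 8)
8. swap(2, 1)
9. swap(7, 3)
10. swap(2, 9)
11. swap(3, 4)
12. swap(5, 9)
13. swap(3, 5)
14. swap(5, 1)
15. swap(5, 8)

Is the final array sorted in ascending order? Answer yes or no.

Answer: yes

Derivation:
After 1 (swap(2, 5)): [F, D, B, H, E, J, G, I, A, C]
After 2 (swap(2, 6)): [F, D, G, H, E, J, B, I, A, C]
After 3 (swap(4, 6)): [F, D, G, H, B, J, E, I, A, C]
After 4 (rotate_left(6, 8, k=2)): [F, D, G, H, B, J, A, E, I, C]
After 5 (swap(6, 0)): [A, D, G, H, B, J, F, E, I, C]
After 6 (swap(8, 2)): [A, D, I, H, B, J, F, E, G, C]
After 7 (reverse(6, 8)): [A, D, I, H, B, J, G, E, F, C]
After 8 (swap(2, 1)): [A, I, D, H, B, J, G, E, F, C]
After 9 (swap(7, 3)): [A, I, D, E, B, J, G, H, F, C]
After 10 (swap(2, 9)): [A, I, C, E, B, J, G, H, F, D]
After 11 (swap(3, 4)): [A, I, C, B, E, J, G, H, F, D]
After 12 (swap(5, 9)): [A, I, C, B, E, D, G, H, F, J]
After 13 (swap(3, 5)): [A, I, C, D, E, B, G, H, F, J]
After 14 (swap(5, 1)): [A, B, C, D, E, I, G, H, F, J]
After 15 (swap(5, 8)): [A, B, C, D, E, F, G, H, I, J]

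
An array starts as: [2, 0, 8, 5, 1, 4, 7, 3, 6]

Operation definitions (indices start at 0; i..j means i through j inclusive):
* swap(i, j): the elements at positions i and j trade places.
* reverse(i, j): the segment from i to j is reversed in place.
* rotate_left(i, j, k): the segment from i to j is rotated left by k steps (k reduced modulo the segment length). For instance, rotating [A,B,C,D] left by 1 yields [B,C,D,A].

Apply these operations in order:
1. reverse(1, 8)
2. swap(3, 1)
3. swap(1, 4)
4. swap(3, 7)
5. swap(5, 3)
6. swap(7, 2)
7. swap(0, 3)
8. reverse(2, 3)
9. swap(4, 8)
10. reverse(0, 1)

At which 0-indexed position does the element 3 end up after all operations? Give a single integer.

Answer: 7

Derivation:
After 1 (reverse(1, 8)): [2, 6, 3, 7, 4, 1, 5, 8, 0]
After 2 (swap(3, 1)): [2, 7, 3, 6, 4, 1, 5, 8, 0]
After 3 (swap(1, 4)): [2, 4, 3, 6, 7, 1, 5, 8, 0]
After 4 (swap(3, 7)): [2, 4, 3, 8, 7, 1, 5, 6, 0]
After 5 (swap(5, 3)): [2, 4, 3, 1, 7, 8, 5, 6, 0]
After 6 (swap(7, 2)): [2, 4, 6, 1, 7, 8, 5, 3, 0]
After 7 (swap(0, 3)): [1, 4, 6, 2, 7, 8, 5, 3, 0]
After 8 (reverse(2, 3)): [1, 4, 2, 6, 7, 8, 5, 3, 0]
After 9 (swap(4, 8)): [1, 4, 2, 6, 0, 8, 5, 3, 7]
After 10 (reverse(0, 1)): [4, 1, 2, 6, 0, 8, 5, 3, 7]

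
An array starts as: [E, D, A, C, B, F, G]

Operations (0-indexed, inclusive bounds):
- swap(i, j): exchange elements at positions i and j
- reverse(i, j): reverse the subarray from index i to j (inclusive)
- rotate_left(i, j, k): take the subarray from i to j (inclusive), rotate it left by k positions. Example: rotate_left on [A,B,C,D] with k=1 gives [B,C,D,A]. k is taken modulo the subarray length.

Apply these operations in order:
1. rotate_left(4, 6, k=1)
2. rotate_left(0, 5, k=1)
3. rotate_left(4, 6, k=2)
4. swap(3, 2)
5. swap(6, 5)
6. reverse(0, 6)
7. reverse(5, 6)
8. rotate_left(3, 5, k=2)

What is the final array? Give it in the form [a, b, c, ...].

After 1 (rotate_left(4, 6, k=1)): [E, D, A, C, F, G, B]
After 2 (rotate_left(0, 5, k=1)): [D, A, C, F, G, E, B]
After 3 (rotate_left(4, 6, k=2)): [D, A, C, F, B, G, E]
After 4 (swap(3, 2)): [D, A, F, C, B, G, E]
After 5 (swap(6, 5)): [D, A, F, C, B, E, G]
After 6 (reverse(0, 6)): [G, E, B, C, F, A, D]
After 7 (reverse(5, 6)): [G, E, B, C, F, D, A]
After 8 (rotate_left(3, 5, k=2)): [G, E, B, D, C, F, A]

Answer: [G, E, B, D, C, F, A]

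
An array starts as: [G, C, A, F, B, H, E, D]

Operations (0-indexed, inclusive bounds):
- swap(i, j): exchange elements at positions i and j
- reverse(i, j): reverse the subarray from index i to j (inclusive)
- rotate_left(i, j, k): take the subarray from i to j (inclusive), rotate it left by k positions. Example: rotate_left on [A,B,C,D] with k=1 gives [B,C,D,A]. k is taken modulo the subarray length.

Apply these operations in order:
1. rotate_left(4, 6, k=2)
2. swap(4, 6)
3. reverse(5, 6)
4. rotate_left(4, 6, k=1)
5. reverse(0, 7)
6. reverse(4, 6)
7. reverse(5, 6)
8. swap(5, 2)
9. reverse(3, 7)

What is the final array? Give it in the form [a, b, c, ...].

After 1 (rotate_left(4, 6, k=2)): [G, C, A, F, E, B, H, D]
After 2 (swap(4, 6)): [G, C, A, F, H, B, E, D]
After 3 (reverse(5, 6)): [G, C, A, F, H, E, B, D]
After 4 (rotate_left(4, 6, k=1)): [G, C, A, F, E, B, H, D]
After 5 (reverse(0, 7)): [D, H, B, E, F, A, C, G]
After 6 (reverse(4, 6)): [D, H, B, E, C, A, F, G]
After 7 (reverse(5, 6)): [D, H, B, E, C, F, A, G]
After 8 (swap(5, 2)): [D, H, F, E, C, B, A, G]
After 9 (reverse(3, 7)): [D, H, F, G, A, B, C, E]

Answer: [D, H, F, G, A, B, C, E]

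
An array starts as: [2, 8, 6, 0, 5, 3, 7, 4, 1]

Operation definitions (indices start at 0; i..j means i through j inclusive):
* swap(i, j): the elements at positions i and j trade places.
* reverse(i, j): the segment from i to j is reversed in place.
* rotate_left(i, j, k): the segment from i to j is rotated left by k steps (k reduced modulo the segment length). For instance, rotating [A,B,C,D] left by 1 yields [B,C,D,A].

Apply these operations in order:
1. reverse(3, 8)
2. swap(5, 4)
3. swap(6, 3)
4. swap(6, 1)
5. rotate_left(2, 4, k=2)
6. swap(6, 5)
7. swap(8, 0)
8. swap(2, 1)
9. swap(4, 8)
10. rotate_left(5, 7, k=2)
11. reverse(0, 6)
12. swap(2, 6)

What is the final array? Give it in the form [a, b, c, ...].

Answer: [8, 5, 0, 6, 1, 7, 2, 4, 3]

Derivation:
After 1 (reverse(3, 8)): [2, 8, 6, 1, 4, 7, 3, 5, 0]
After 2 (swap(5, 4)): [2, 8, 6, 1, 7, 4, 3, 5, 0]
After 3 (swap(6, 3)): [2, 8, 6, 3, 7, 4, 1, 5, 0]
After 4 (swap(6, 1)): [2, 1, 6, 3, 7, 4, 8, 5, 0]
After 5 (rotate_left(2, 4, k=2)): [2, 1, 7, 6, 3, 4, 8, 5, 0]
After 6 (swap(6, 5)): [2, 1, 7, 6, 3, 8, 4, 5, 0]
After 7 (swap(8, 0)): [0, 1, 7, 6, 3, 8, 4, 5, 2]
After 8 (swap(2, 1)): [0, 7, 1, 6, 3, 8, 4, 5, 2]
After 9 (swap(4, 8)): [0, 7, 1, 6, 2, 8, 4, 5, 3]
After 10 (rotate_left(5, 7, k=2)): [0, 7, 1, 6, 2, 5, 8, 4, 3]
After 11 (reverse(0, 6)): [8, 5, 2, 6, 1, 7, 0, 4, 3]
After 12 (swap(2, 6)): [8, 5, 0, 6, 1, 7, 2, 4, 3]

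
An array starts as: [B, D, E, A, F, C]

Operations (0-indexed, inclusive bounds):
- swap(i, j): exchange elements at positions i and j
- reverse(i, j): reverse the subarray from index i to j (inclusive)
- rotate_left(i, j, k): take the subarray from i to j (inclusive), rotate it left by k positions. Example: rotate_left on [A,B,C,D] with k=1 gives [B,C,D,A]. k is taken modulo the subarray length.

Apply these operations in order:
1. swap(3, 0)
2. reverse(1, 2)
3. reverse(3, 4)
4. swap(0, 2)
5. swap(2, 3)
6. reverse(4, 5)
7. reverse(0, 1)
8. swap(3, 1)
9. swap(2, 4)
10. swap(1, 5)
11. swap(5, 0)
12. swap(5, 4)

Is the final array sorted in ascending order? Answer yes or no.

After 1 (swap(3, 0)): [A, D, E, B, F, C]
After 2 (reverse(1, 2)): [A, E, D, B, F, C]
After 3 (reverse(3, 4)): [A, E, D, F, B, C]
After 4 (swap(0, 2)): [D, E, A, F, B, C]
After 5 (swap(2, 3)): [D, E, F, A, B, C]
After 6 (reverse(4, 5)): [D, E, F, A, C, B]
After 7 (reverse(0, 1)): [E, D, F, A, C, B]
After 8 (swap(3, 1)): [E, A, F, D, C, B]
After 9 (swap(2, 4)): [E, A, C, D, F, B]
After 10 (swap(1, 5)): [E, B, C, D, F, A]
After 11 (swap(5, 0)): [A, B, C, D, F, E]
After 12 (swap(5, 4)): [A, B, C, D, E, F]

Answer: yes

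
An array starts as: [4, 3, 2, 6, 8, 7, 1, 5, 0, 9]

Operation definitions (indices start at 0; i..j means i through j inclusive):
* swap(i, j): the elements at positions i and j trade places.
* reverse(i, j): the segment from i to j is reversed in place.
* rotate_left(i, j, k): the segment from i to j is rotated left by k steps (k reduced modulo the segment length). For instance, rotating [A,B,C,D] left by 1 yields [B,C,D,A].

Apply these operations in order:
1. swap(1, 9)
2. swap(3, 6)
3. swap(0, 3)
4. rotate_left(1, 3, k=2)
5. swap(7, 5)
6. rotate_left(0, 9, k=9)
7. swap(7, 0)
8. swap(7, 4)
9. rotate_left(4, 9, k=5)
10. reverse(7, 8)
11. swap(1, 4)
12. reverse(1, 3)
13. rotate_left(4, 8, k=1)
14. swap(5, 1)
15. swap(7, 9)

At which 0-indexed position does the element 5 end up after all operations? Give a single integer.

After 1 (swap(1, 9)): [4, 9, 2, 6, 8, 7, 1, 5, 0, 3]
After 2 (swap(3, 6)): [4, 9, 2, 1, 8, 7, 6, 5, 0, 3]
After 3 (swap(0, 3)): [1, 9, 2, 4, 8, 7, 6, 5, 0, 3]
After 4 (rotate_left(1, 3, k=2)): [1, 4, 9, 2, 8, 7, 6, 5, 0, 3]
After 5 (swap(7, 5)): [1, 4, 9, 2, 8, 5, 6, 7, 0, 3]
After 6 (rotate_left(0, 9, k=9)): [3, 1, 4, 9, 2, 8, 5, 6, 7, 0]
After 7 (swap(7, 0)): [6, 1, 4, 9, 2, 8, 5, 3, 7, 0]
After 8 (swap(7, 4)): [6, 1, 4, 9, 3, 8, 5, 2, 7, 0]
After 9 (rotate_left(4, 9, k=5)): [6, 1, 4, 9, 0, 3, 8, 5, 2, 7]
After 10 (reverse(7, 8)): [6, 1, 4, 9, 0, 3, 8, 2, 5, 7]
After 11 (swap(1, 4)): [6, 0, 4, 9, 1, 3, 8, 2, 5, 7]
After 12 (reverse(1, 3)): [6, 9, 4, 0, 1, 3, 8, 2, 5, 7]
After 13 (rotate_left(4, 8, k=1)): [6, 9, 4, 0, 3, 8, 2, 5, 1, 7]
After 14 (swap(5, 1)): [6, 8, 4, 0, 3, 9, 2, 5, 1, 7]
After 15 (swap(7, 9)): [6, 8, 4, 0, 3, 9, 2, 7, 1, 5]

Answer: 9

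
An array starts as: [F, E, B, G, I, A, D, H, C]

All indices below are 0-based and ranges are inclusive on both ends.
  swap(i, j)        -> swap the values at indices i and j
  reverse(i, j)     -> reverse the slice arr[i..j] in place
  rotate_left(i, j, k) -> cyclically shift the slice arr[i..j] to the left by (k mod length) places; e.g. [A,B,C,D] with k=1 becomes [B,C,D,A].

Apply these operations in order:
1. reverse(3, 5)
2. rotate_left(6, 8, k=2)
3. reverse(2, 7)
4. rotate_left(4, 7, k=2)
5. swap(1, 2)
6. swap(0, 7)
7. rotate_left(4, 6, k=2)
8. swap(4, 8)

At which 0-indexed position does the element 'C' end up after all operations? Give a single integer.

Answer: 3

Derivation:
After 1 (reverse(3, 5)): [F, E, B, A, I, G, D, H, C]
After 2 (rotate_left(6, 8, k=2)): [F, E, B, A, I, G, C, D, H]
After 3 (reverse(2, 7)): [F, E, D, C, G, I, A, B, H]
After 4 (rotate_left(4, 7, k=2)): [F, E, D, C, A, B, G, I, H]
After 5 (swap(1, 2)): [F, D, E, C, A, B, G, I, H]
After 6 (swap(0, 7)): [I, D, E, C, A, B, G, F, H]
After 7 (rotate_left(4, 6, k=2)): [I, D, E, C, G, A, B, F, H]
After 8 (swap(4, 8)): [I, D, E, C, H, A, B, F, G]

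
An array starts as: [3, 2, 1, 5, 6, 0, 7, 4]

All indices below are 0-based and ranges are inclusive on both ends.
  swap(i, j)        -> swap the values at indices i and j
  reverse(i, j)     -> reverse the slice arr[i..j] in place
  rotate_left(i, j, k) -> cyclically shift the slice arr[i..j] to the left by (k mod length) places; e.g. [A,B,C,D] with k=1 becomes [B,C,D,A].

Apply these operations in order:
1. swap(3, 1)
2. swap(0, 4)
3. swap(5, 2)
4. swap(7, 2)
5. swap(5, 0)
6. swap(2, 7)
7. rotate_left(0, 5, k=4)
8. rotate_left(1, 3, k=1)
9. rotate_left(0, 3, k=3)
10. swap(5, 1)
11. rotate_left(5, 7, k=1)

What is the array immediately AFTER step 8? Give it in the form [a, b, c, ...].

Answer: [3, 1, 5, 6, 0, 2, 7, 4]

Derivation:
After 1 (swap(3, 1)): [3, 5, 1, 2, 6, 0, 7, 4]
After 2 (swap(0, 4)): [6, 5, 1, 2, 3, 0, 7, 4]
After 3 (swap(5, 2)): [6, 5, 0, 2, 3, 1, 7, 4]
After 4 (swap(7, 2)): [6, 5, 4, 2, 3, 1, 7, 0]
After 5 (swap(5, 0)): [1, 5, 4, 2, 3, 6, 7, 0]
After 6 (swap(2, 7)): [1, 5, 0, 2, 3, 6, 7, 4]
After 7 (rotate_left(0, 5, k=4)): [3, 6, 1, 5, 0, 2, 7, 4]
After 8 (rotate_left(1, 3, k=1)): [3, 1, 5, 6, 0, 2, 7, 4]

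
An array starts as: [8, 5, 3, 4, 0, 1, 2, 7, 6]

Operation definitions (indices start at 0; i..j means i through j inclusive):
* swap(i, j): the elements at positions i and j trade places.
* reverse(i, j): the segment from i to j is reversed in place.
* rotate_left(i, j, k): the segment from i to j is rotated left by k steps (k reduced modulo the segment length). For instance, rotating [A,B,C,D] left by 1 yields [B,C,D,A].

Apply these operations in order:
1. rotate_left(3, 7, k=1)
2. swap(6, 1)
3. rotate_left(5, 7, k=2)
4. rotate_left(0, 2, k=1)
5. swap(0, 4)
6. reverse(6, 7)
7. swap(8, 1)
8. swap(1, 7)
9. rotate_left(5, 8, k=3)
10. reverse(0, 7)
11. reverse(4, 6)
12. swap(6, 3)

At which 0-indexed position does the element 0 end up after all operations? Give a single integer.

Answer: 3

Derivation:
After 1 (rotate_left(3, 7, k=1)): [8, 5, 3, 0, 1, 2, 7, 4, 6]
After 2 (swap(6, 1)): [8, 7, 3, 0, 1, 2, 5, 4, 6]
After 3 (rotate_left(5, 7, k=2)): [8, 7, 3, 0, 1, 4, 2, 5, 6]
After 4 (rotate_left(0, 2, k=1)): [7, 3, 8, 0, 1, 4, 2, 5, 6]
After 5 (swap(0, 4)): [1, 3, 8, 0, 7, 4, 2, 5, 6]
After 6 (reverse(6, 7)): [1, 3, 8, 0, 7, 4, 5, 2, 6]
After 7 (swap(8, 1)): [1, 6, 8, 0, 7, 4, 5, 2, 3]
After 8 (swap(1, 7)): [1, 2, 8, 0, 7, 4, 5, 6, 3]
After 9 (rotate_left(5, 8, k=3)): [1, 2, 8, 0, 7, 3, 4, 5, 6]
After 10 (reverse(0, 7)): [5, 4, 3, 7, 0, 8, 2, 1, 6]
After 11 (reverse(4, 6)): [5, 4, 3, 7, 2, 8, 0, 1, 6]
After 12 (swap(6, 3)): [5, 4, 3, 0, 2, 8, 7, 1, 6]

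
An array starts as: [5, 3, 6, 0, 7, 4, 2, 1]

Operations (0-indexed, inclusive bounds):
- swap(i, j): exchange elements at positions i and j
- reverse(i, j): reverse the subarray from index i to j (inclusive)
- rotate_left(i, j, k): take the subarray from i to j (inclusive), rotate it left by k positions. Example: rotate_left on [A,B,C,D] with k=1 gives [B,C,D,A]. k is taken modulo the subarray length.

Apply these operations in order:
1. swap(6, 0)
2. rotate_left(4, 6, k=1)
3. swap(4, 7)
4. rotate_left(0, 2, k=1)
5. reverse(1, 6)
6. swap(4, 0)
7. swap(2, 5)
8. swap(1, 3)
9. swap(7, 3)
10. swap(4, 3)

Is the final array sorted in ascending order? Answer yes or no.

Answer: yes

Derivation:
After 1 (swap(6, 0)): [2, 3, 6, 0, 7, 4, 5, 1]
After 2 (rotate_left(4, 6, k=1)): [2, 3, 6, 0, 4, 5, 7, 1]
After 3 (swap(4, 7)): [2, 3, 6, 0, 1, 5, 7, 4]
After 4 (rotate_left(0, 2, k=1)): [3, 6, 2, 0, 1, 5, 7, 4]
After 5 (reverse(1, 6)): [3, 7, 5, 1, 0, 2, 6, 4]
After 6 (swap(4, 0)): [0, 7, 5, 1, 3, 2, 6, 4]
After 7 (swap(2, 5)): [0, 7, 2, 1, 3, 5, 6, 4]
After 8 (swap(1, 3)): [0, 1, 2, 7, 3, 5, 6, 4]
After 9 (swap(7, 3)): [0, 1, 2, 4, 3, 5, 6, 7]
After 10 (swap(4, 3)): [0, 1, 2, 3, 4, 5, 6, 7]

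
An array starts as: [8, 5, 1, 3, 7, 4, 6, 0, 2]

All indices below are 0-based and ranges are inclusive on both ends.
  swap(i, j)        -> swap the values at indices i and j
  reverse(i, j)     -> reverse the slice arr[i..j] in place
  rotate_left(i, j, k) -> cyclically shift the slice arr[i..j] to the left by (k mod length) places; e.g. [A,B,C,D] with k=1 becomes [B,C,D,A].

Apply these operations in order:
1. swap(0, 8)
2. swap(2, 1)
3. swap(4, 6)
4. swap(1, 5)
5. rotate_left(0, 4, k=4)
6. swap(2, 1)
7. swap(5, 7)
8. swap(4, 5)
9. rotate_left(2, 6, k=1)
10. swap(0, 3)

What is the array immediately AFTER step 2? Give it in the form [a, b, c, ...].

After 1 (swap(0, 8)): [2, 5, 1, 3, 7, 4, 6, 0, 8]
After 2 (swap(2, 1)): [2, 1, 5, 3, 7, 4, 6, 0, 8]

Answer: [2, 1, 5, 3, 7, 4, 6, 0, 8]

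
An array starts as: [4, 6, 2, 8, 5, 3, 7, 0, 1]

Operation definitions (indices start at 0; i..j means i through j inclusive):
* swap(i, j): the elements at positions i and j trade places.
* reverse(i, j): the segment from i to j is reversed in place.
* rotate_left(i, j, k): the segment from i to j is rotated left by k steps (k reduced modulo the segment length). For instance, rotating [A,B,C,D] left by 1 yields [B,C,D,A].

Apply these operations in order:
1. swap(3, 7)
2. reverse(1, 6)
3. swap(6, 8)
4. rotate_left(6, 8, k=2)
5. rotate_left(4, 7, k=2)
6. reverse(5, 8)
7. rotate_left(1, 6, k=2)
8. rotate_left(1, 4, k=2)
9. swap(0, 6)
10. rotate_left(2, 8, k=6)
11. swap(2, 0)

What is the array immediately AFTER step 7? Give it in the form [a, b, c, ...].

Answer: [4, 5, 6, 8, 2, 7, 3, 0, 1]

Derivation:
After 1 (swap(3, 7)): [4, 6, 2, 0, 5, 3, 7, 8, 1]
After 2 (reverse(1, 6)): [4, 7, 3, 5, 0, 2, 6, 8, 1]
After 3 (swap(6, 8)): [4, 7, 3, 5, 0, 2, 1, 8, 6]
After 4 (rotate_left(6, 8, k=2)): [4, 7, 3, 5, 0, 2, 6, 1, 8]
After 5 (rotate_left(4, 7, k=2)): [4, 7, 3, 5, 6, 1, 0, 2, 8]
After 6 (reverse(5, 8)): [4, 7, 3, 5, 6, 8, 2, 0, 1]
After 7 (rotate_left(1, 6, k=2)): [4, 5, 6, 8, 2, 7, 3, 0, 1]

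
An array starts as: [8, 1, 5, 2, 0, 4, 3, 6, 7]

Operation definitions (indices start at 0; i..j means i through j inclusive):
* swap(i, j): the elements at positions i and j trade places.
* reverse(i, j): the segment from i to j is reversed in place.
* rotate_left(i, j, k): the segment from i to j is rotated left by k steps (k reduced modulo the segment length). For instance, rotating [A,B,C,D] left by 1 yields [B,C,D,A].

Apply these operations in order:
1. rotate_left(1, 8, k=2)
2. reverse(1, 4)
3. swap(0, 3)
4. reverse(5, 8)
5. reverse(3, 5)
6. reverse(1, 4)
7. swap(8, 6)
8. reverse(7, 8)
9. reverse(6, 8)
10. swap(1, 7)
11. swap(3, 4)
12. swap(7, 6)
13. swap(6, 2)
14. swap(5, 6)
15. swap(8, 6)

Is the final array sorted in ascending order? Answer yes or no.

After 1 (rotate_left(1, 8, k=2)): [8, 2, 0, 4, 3, 6, 7, 1, 5]
After 2 (reverse(1, 4)): [8, 3, 4, 0, 2, 6, 7, 1, 5]
After 3 (swap(0, 3)): [0, 3, 4, 8, 2, 6, 7, 1, 5]
After 4 (reverse(5, 8)): [0, 3, 4, 8, 2, 5, 1, 7, 6]
After 5 (reverse(3, 5)): [0, 3, 4, 5, 2, 8, 1, 7, 6]
After 6 (reverse(1, 4)): [0, 2, 5, 4, 3, 8, 1, 7, 6]
After 7 (swap(8, 6)): [0, 2, 5, 4, 3, 8, 6, 7, 1]
After 8 (reverse(7, 8)): [0, 2, 5, 4, 3, 8, 6, 1, 7]
After 9 (reverse(6, 8)): [0, 2, 5, 4, 3, 8, 7, 1, 6]
After 10 (swap(1, 7)): [0, 1, 5, 4, 3, 8, 7, 2, 6]
After 11 (swap(3, 4)): [0, 1, 5, 3, 4, 8, 7, 2, 6]
After 12 (swap(7, 6)): [0, 1, 5, 3, 4, 8, 2, 7, 6]
After 13 (swap(6, 2)): [0, 1, 2, 3, 4, 8, 5, 7, 6]
After 14 (swap(5, 6)): [0, 1, 2, 3, 4, 5, 8, 7, 6]
After 15 (swap(8, 6)): [0, 1, 2, 3, 4, 5, 6, 7, 8]

Answer: yes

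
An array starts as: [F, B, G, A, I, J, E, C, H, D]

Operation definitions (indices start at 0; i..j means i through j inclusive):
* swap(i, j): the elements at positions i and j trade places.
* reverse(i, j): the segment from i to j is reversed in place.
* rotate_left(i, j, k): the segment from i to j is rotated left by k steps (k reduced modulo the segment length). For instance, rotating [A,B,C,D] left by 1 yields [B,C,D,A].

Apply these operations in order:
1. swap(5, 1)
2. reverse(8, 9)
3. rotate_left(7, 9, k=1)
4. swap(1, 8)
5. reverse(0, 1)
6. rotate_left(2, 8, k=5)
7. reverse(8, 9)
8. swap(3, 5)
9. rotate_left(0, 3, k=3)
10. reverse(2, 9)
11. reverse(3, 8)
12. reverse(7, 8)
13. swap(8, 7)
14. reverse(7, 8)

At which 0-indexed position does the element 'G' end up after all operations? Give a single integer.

After 1 (swap(5, 1)): [F, J, G, A, I, B, E, C, H, D]
After 2 (reverse(8, 9)): [F, J, G, A, I, B, E, C, D, H]
After 3 (rotate_left(7, 9, k=1)): [F, J, G, A, I, B, E, D, H, C]
After 4 (swap(1, 8)): [F, H, G, A, I, B, E, D, J, C]
After 5 (reverse(0, 1)): [H, F, G, A, I, B, E, D, J, C]
After 6 (rotate_left(2, 8, k=5)): [H, F, D, J, G, A, I, B, E, C]
After 7 (reverse(8, 9)): [H, F, D, J, G, A, I, B, C, E]
After 8 (swap(3, 5)): [H, F, D, A, G, J, I, B, C, E]
After 9 (rotate_left(0, 3, k=3)): [A, H, F, D, G, J, I, B, C, E]
After 10 (reverse(2, 9)): [A, H, E, C, B, I, J, G, D, F]
After 11 (reverse(3, 8)): [A, H, E, D, G, J, I, B, C, F]
After 12 (reverse(7, 8)): [A, H, E, D, G, J, I, C, B, F]
After 13 (swap(8, 7)): [A, H, E, D, G, J, I, B, C, F]
After 14 (reverse(7, 8)): [A, H, E, D, G, J, I, C, B, F]

Answer: 4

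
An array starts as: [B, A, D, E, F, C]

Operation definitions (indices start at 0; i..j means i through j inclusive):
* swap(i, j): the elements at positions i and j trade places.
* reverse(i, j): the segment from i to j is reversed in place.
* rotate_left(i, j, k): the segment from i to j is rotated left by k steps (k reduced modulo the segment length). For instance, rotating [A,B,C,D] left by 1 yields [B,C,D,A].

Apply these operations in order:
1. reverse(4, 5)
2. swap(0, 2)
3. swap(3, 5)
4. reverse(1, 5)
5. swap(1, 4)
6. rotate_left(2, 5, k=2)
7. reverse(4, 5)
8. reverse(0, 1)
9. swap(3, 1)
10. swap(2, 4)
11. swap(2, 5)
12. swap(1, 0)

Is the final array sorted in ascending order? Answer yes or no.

After 1 (reverse(4, 5)): [B, A, D, E, C, F]
After 2 (swap(0, 2)): [D, A, B, E, C, F]
After 3 (swap(3, 5)): [D, A, B, F, C, E]
After 4 (reverse(1, 5)): [D, E, C, F, B, A]
After 5 (swap(1, 4)): [D, B, C, F, E, A]
After 6 (rotate_left(2, 5, k=2)): [D, B, E, A, C, F]
After 7 (reverse(4, 5)): [D, B, E, A, F, C]
After 8 (reverse(0, 1)): [B, D, E, A, F, C]
After 9 (swap(3, 1)): [B, A, E, D, F, C]
After 10 (swap(2, 4)): [B, A, F, D, E, C]
After 11 (swap(2, 5)): [B, A, C, D, E, F]
After 12 (swap(1, 0)): [A, B, C, D, E, F]

Answer: yes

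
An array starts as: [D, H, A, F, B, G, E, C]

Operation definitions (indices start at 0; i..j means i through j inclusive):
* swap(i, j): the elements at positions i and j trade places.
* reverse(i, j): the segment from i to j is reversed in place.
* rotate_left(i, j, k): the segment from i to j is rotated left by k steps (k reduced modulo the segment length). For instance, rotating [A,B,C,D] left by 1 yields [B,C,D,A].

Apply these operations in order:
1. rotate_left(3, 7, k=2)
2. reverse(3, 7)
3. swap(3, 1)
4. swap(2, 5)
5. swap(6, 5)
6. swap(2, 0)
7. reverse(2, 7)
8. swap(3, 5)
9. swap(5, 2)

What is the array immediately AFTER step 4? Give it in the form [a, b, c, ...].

After 1 (rotate_left(3, 7, k=2)): [D, H, A, G, E, C, F, B]
After 2 (reverse(3, 7)): [D, H, A, B, F, C, E, G]
After 3 (swap(3, 1)): [D, B, A, H, F, C, E, G]
After 4 (swap(2, 5)): [D, B, C, H, F, A, E, G]

Answer: [D, B, C, H, F, A, E, G]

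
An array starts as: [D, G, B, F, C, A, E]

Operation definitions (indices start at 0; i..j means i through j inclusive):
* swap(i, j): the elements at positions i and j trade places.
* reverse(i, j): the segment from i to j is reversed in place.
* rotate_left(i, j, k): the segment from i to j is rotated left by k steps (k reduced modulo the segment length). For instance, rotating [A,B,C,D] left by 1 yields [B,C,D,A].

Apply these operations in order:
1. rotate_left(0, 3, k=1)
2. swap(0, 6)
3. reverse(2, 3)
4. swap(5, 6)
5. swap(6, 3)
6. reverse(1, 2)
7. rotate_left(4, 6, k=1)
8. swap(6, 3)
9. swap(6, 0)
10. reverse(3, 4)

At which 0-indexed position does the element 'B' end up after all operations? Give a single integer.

After 1 (rotate_left(0, 3, k=1)): [G, B, F, D, C, A, E]
After 2 (swap(0, 6)): [E, B, F, D, C, A, G]
After 3 (reverse(2, 3)): [E, B, D, F, C, A, G]
After 4 (swap(5, 6)): [E, B, D, F, C, G, A]
After 5 (swap(6, 3)): [E, B, D, A, C, G, F]
After 6 (reverse(1, 2)): [E, D, B, A, C, G, F]
After 7 (rotate_left(4, 6, k=1)): [E, D, B, A, G, F, C]
After 8 (swap(6, 3)): [E, D, B, C, G, F, A]
After 9 (swap(6, 0)): [A, D, B, C, G, F, E]
After 10 (reverse(3, 4)): [A, D, B, G, C, F, E]

Answer: 2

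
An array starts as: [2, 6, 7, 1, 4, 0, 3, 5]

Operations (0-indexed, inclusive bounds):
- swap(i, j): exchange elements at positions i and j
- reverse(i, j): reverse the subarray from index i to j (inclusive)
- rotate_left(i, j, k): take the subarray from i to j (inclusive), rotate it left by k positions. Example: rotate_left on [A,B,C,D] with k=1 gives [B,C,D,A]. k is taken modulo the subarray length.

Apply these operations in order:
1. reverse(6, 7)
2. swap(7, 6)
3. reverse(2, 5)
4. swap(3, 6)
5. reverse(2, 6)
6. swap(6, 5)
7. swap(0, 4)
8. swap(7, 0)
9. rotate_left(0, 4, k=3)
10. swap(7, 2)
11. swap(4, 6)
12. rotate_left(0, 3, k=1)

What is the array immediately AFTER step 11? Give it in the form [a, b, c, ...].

After 1 (reverse(6, 7)): [2, 6, 7, 1, 4, 0, 5, 3]
After 2 (swap(7, 6)): [2, 6, 7, 1, 4, 0, 3, 5]
After 3 (reverse(2, 5)): [2, 6, 0, 4, 1, 7, 3, 5]
After 4 (swap(3, 6)): [2, 6, 0, 3, 1, 7, 4, 5]
After 5 (reverse(2, 6)): [2, 6, 4, 7, 1, 3, 0, 5]
After 6 (swap(6, 5)): [2, 6, 4, 7, 1, 0, 3, 5]
After 7 (swap(0, 4)): [1, 6, 4, 7, 2, 0, 3, 5]
After 8 (swap(7, 0)): [5, 6, 4, 7, 2, 0, 3, 1]
After 9 (rotate_left(0, 4, k=3)): [7, 2, 5, 6, 4, 0, 3, 1]
After 10 (swap(7, 2)): [7, 2, 1, 6, 4, 0, 3, 5]
After 11 (swap(4, 6)): [7, 2, 1, 6, 3, 0, 4, 5]

Answer: [7, 2, 1, 6, 3, 0, 4, 5]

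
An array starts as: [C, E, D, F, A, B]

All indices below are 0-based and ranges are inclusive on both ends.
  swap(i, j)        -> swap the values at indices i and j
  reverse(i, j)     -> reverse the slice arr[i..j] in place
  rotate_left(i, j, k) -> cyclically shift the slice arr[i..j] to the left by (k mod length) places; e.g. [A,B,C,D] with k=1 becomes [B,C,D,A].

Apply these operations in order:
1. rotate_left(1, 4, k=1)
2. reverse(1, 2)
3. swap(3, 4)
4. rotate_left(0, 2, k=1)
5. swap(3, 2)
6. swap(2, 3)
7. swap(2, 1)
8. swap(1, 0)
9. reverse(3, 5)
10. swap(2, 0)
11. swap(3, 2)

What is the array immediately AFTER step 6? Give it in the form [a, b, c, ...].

After 1 (rotate_left(1, 4, k=1)): [C, D, F, A, E, B]
After 2 (reverse(1, 2)): [C, F, D, A, E, B]
After 3 (swap(3, 4)): [C, F, D, E, A, B]
After 4 (rotate_left(0, 2, k=1)): [F, D, C, E, A, B]
After 5 (swap(3, 2)): [F, D, E, C, A, B]
After 6 (swap(2, 3)): [F, D, C, E, A, B]

Answer: [F, D, C, E, A, B]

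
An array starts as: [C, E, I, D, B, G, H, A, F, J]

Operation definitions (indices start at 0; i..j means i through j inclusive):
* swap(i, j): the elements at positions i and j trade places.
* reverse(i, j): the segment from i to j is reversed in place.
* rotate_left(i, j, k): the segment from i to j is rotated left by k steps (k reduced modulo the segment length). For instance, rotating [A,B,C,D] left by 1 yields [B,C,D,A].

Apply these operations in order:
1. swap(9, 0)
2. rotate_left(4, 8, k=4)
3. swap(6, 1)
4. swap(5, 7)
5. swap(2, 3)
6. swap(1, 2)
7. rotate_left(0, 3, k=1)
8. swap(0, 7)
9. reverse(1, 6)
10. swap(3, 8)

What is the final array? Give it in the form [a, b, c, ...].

After 1 (swap(9, 0)): [J, E, I, D, B, G, H, A, F, C]
After 2 (rotate_left(4, 8, k=4)): [J, E, I, D, F, B, G, H, A, C]
After 3 (swap(6, 1)): [J, G, I, D, F, B, E, H, A, C]
After 4 (swap(5, 7)): [J, G, I, D, F, H, E, B, A, C]
After 5 (swap(2, 3)): [J, G, D, I, F, H, E, B, A, C]
After 6 (swap(1, 2)): [J, D, G, I, F, H, E, B, A, C]
After 7 (rotate_left(0, 3, k=1)): [D, G, I, J, F, H, E, B, A, C]
After 8 (swap(0, 7)): [B, G, I, J, F, H, E, D, A, C]
After 9 (reverse(1, 6)): [B, E, H, F, J, I, G, D, A, C]
After 10 (swap(3, 8)): [B, E, H, A, J, I, G, D, F, C]

Answer: [B, E, H, A, J, I, G, D, F, C]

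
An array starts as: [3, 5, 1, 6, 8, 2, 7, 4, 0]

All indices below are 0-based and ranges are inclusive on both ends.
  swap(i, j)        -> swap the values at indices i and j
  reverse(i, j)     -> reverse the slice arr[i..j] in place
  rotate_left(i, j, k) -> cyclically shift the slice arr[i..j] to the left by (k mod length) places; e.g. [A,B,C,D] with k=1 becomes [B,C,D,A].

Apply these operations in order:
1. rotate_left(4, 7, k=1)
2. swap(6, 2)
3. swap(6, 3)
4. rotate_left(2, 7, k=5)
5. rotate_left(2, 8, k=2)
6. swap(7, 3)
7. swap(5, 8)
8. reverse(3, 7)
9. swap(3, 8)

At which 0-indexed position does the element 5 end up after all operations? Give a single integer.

Answer: 1

Derivation:
After 1 (rotate_left(4, 7, k=1)): [3, 5, 1, 6, 2, 7, 4, 8, 0]
After 2 (swap(6, 2)): [3, 5, 4, 6, 2, 7, 1, 8, 0]
After 3 (swap(6, 3)): [3, 5, 4, 1, 2, 7, 6, 8, 0]
After 4 (rotate_left(2, 7, k=5)): [3, 5, 8, 4, 1, 2, 7, 6, 0]
After 5 (rotate_left(2, 8, k=2)): [3, 5, 1, 2, 7, 6, 0, 8, 4]
After 6 (swap(7, 3)): [3, 5, 1, 8, 7, 6, 0, 2, 4]
After 7 (swap(5, 8)): [3, 5, 1, 8, 7, 4, 0, 2, 6]
After 8 (reverse(3, 7)): [3, 5, 1, 2, 0, 4, 7, 8, 6]
After 9 (swap(3, 8)): [3, 5, 1, 6, 0, 4, 7, 8, 2]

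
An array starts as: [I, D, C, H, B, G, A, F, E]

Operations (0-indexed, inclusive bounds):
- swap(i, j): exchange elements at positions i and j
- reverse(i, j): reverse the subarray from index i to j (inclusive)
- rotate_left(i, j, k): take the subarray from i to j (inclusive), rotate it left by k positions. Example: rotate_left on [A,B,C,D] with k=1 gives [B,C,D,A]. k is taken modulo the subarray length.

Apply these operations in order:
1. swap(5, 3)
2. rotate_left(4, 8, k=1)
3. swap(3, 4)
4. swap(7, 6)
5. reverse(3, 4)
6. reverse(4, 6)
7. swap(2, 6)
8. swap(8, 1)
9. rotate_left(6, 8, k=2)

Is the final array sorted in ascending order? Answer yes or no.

After 1 (swap(5, 3)): [I, D, C, G, B, H, A, F, E]
After 2 (rotate_left(4, 8, k=1)): [I, D, C, G, H, A, F, E, B]
After 3 (swap(3, 4)): [I, D, C, H, G, A, F, E, B]
After 4 (swap(7, 6)): [I, D, C, H, G, A, E, F, B]
After 5 (reverse(3, 4)): [I, D, C, G, H, A, E, F, B]
After 6 (reverse(4, 6)): [I, D, C, G, E, A, H, F, B]
After 7 (swap(2, 6)): [I, D, H, G, E, A, C, F, B]
After 8 (swap(8, 1)): [I, B, H, G, E, A, C, F, D]
After 9 (rotate_left(6, 8, k=2)): [I, B, H, G, E, A, D, C, F]

Answer: no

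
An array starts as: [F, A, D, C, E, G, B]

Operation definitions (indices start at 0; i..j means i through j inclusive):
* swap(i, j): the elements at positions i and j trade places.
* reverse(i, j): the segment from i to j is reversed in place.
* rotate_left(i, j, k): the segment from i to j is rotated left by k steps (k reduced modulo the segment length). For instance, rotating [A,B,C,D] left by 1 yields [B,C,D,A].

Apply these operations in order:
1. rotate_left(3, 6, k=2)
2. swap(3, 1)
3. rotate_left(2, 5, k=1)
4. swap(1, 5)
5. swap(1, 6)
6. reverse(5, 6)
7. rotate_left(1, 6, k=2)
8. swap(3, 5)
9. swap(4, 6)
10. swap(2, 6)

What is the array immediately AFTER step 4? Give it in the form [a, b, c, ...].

After 1 (rotate_left(3, 6, k=2)): [F, A, D, G, B, C, E]
After 2 (swap(3, 1)): [F, G, D, A, B, C, E]
After 3 (rotate_left(2, 5, k=1)): [F, G, A, B, C, D, E]
After 4 (swap(1, 5)): [F, D, A, B, C, G, E]

Answer: [F, D, A, B, C, G, E]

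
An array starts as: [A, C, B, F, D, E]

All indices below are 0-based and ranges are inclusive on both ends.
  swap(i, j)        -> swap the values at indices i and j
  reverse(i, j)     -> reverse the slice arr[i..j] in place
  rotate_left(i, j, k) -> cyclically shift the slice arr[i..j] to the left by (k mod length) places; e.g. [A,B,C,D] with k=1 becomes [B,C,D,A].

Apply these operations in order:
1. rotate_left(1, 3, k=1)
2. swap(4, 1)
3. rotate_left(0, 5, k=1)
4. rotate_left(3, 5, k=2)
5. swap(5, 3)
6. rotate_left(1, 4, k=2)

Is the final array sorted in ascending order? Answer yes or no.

Answer: no

Derivation:
After 1 (rotate_left(1, 3, k=1)): [A, B, F, C, D, E]
After 2 (swap(4, 1)): [A, D, F, C, B, E]
After 3 (rotate_left(0, 5, k=1)): [D, F, C, B, E, A]
After 4 (rotate_left(3, 5, k=2)): [D, F, C, A, B, E]
After 5 (swap(5, 3)): [D, F, C, E, B, A]
After 6 (rotate_left(1, 4, k=2)): [D, E, B, F, C, A]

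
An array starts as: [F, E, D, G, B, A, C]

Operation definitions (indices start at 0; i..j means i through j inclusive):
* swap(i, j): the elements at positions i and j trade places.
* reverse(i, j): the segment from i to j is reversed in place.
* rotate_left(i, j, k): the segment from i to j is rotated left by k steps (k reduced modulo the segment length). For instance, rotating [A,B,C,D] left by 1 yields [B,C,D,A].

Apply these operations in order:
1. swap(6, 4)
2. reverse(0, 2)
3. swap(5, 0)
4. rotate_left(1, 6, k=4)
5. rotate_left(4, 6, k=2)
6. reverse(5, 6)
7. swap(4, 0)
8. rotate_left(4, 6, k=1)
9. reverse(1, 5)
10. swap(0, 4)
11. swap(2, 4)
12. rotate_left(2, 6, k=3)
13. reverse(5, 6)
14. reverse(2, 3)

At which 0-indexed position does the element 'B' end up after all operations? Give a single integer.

Answer: 0

Derivation:
After 1 (swap(6, 4)): [F, E, D, G, C, A, B]
After 2 (reverse(0, 2)): [D, E, F, G, C, A, B]
After 3 (swap(5, 0)): [A, E, F, G, C, D, B]
After 4 (rotate_left(1, 6, k=4)): [A, D, B, E, F, G, C]
After 5 (rotate_left(4, 6, k=2)): [A, D, B, E, C, F, G]
After 6 (reverse(5, 6)): [A, D, B, E, C, G, F]
After 7 (swap(4, 0)): [C, D, B, E, A, G, F]
After 8 (rotate_left(4, 6, k=1)): [C, D, B, E, G, F, A]
After 9 (reverse(1, 5)): [C, F, G, E, B, D, A]
After 10 (swap(0, 4)): [B, F, G, E, C, D, A]
After 11 (swap(2, 4)): [B, F, C, E, G, D, A]
After 12 (rotate_left(2, 6, k=3)): [B, F, D, A, C, E, G]
After 13 (reverse(5, 6)): [B, F, D, A, C, G, E]
After 14 (reverse(2, 3)): [B, F, A, D, C, G, E]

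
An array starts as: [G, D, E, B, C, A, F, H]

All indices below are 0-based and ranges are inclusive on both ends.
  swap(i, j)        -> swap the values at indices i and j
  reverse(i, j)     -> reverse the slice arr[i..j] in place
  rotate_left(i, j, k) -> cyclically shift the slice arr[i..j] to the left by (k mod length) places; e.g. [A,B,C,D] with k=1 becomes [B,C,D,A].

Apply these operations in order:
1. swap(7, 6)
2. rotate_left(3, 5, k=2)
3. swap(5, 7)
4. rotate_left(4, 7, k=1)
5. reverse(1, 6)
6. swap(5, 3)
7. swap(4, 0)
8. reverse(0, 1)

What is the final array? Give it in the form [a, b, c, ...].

Answer: [C, A, H, E, G, F, D, B]

Derivation:
After 1 (swap(7, 6)): [G, D, E, B, C, A, H, F]
After 2 (rotate_left(3, 5, k=2)): [G, D, E, A, B, C, H, F]
After 3 (swap(5, 7)): [G, D, E, A, B, F, H, C]
After 4 (rotate_left(4, 7, k=1)): [G, D, E, A, F, H, C, B]
After 5 (reverse(1, 6)): [G, C, H, F, A, E, D, B]
After 6 (swap(5, 3)): [G, C, H, E, A, F, D, B]
After 7 (swap(4, 0)): [A, C, H, E, G, F, D, B]
After 8 (reverse(0, 1)): [C, A, H, E, G, F, D, B]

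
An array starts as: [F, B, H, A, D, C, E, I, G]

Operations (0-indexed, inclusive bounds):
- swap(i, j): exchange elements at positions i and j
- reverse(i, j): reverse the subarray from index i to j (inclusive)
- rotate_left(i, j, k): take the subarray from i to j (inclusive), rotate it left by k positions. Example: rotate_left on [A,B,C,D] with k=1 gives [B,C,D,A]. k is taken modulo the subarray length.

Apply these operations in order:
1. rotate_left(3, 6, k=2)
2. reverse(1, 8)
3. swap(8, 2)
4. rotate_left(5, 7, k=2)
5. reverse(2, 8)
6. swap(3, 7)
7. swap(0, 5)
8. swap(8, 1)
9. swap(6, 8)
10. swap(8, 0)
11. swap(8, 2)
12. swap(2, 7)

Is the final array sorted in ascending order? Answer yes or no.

Answer: yes

Derivation:
After 1 (rotate_left(3, 6, k=2)): [F, B, H, C, E, A, D, I, G]
After 2 (reverse(1, 8)): [F, G, I, D, A, E, C, H, B]
After 3 (swap(8, 2)): [F, G, B, D, A, E, C, H, I]
After 4 (rotate_left(5, 7, k=2)): [F, G, B, D, A, H, E, C, I]
After 5 (reverse(2, 8)): [F, G, I, C, E, H, A, D, B]
After 6 (swap(3, 7)): [F, G, I, D, E, H, A, C, B]
After 7 (swap(0, 5)): [H, G, I, D, E, F, A, C, B]
After 8 (swap(8, 1)): [H, B, I, D, E, F, A, C, G]
After 9 (swap(6, 8)): [H, B, I, D, E, F, G, C, A]
After 10 (swap(8, 0)): [A, B, I, D, E, F, G, C, H]
After 11 (swap(8, 2)): [A, B, H, D, E, F, G, C, I]
After 12 (swap(2, 7)): [A, B, C, D, E, F, G, H, I]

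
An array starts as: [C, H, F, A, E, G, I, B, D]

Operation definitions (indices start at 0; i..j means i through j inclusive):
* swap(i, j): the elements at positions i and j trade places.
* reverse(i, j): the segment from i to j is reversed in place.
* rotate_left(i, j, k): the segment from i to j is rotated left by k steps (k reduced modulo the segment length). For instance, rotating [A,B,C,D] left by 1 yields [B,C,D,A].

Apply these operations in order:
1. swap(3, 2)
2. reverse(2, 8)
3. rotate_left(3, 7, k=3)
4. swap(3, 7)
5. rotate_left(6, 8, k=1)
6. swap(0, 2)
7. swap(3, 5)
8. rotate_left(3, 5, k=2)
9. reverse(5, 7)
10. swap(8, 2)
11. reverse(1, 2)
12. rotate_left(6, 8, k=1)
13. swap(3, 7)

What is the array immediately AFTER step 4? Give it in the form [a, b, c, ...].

Answer: [C, H, D, G, F, B, I, E, A]

Derivation:
After 1 (swap(3, 2)): [C, H, A, F, E, G, I, B, D]
After 2 (reverse(2, 8)): [C, H, D, B, I, G, E, F, A]
After 3 (rotate_left(3, 7, k=3)): [C, H, D, E, F, B, I, G, A]
After 4 (swap(3, 7)): [C, H, D, G, F, B, I, E, A]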